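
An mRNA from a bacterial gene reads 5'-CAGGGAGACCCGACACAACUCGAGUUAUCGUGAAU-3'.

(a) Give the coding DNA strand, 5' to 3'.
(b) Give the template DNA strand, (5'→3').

(a) The coding strand matches the mRNA with U→T.
(b) The template strand is the reverse complement of the coding strand.

(a) 5'-CAGGGAGACCCGACACAACTCGAGTTATCGTGAAT-3'
(b) 5'-ATTCACGATAACTCGAGTTGTGTCGGGTCTCCCTG-3'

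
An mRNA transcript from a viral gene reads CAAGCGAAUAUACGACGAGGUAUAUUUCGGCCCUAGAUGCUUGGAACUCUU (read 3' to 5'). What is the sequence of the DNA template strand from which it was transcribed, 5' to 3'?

5'-GTTCGCTTATATGCTGCTCCATATAAAGCCGGGATCTACGAACCTTGAGAA-3'

Written 5'→3' the mRNA is UUCUCAAGGUUCGUAGAUCCCGGCUUUAUAUGGAGCAGCAUAUAAGCGAAC, so the coding DNA strand is TTCTCAAGGTTCGTAGATCCCGGCTTTATATGGAGCAGCATATAAGCGAAC. The template is its reverse complement.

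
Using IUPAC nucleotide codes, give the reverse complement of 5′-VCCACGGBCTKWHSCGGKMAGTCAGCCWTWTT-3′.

Standard pairs A↔T, G↔C; ambiguity codes pair M↔K, W↔W, S↔S, B↔V, H↔D. Complement (BGGTGCCVGAMWDSGCCMKTCAGTCGGWAWAA), then reverse for 5'→3'.

5'-AAWAWGGCTGACTKMCCGSDWMAGVCCGTGGB-3'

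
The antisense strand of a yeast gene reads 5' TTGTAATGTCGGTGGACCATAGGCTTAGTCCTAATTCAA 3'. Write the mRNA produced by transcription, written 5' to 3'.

5'-UUGAAUUAGGACUAAGCCUAUGGUCCACCGACAUUACAA-3'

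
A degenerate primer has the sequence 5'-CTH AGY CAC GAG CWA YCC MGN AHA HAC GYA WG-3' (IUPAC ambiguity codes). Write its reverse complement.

5'-CWTRCGTDTDTNCKGGRTWGCTCGTGRCTDAG-3'

Standard pairs A↔T, G↔C; ambiguity codes pair Y↔R, M↔K, W↔W, H↔D, N↔N. Complement (GADTCRGTGCTCGWTRGGKCNTDTDTGCRTWC), then reverse for 5'→3'.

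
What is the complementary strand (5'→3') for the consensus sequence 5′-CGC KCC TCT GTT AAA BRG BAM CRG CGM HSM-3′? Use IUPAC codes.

5'-KSDKCGCYGKTVCYVTTTAACAGAGGMGCG-3'

Standard pairs A↔T, G↔C; ambiguity codes pair R↔Y, M↔K, S↔S, B↔V, H↔D. Complement (GCGMGGAGACAATTTVYCVTKGYCGCKDSK), then reverse for 5'→3'.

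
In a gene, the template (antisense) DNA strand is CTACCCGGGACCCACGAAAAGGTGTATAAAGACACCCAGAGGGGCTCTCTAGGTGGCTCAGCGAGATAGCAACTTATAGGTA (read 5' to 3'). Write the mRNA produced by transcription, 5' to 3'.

The mRNA has the sequence of the coding strand (reverse complement of the template) with T→U. Reverse complement of CTACCCGGGACCCACGAAAAGGTGTATAAAGACACCCAGAGGGGCTCTCTAGGTGGCTCAGCGAGATAGCAACTTATAGGTA is TACCTATAAGTTGCTATCTCGCTGAGCCACCTAGAGAGCCCCTCTGGGTGTCTTTATACACCTTTTCGTGGGTCCCGGGTAG; then T→U.

5′-UACCUAUAAGUUGCUAUCUCGCUGAGCCACCUAGAGAGCCCCUCUGGGUGUCUUUAUACACCUUUUCGUGGGUCCCGGGUAG-3′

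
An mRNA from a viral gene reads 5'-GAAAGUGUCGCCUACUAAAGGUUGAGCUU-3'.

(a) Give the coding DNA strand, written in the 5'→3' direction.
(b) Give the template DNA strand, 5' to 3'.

(a) 5'-GAAAGTGTCGCCTACTAAAGGTTGAGCTT-3'
(b) 5'-AAGCTCAACCTTTAGTAGGCGACACTTTC-3'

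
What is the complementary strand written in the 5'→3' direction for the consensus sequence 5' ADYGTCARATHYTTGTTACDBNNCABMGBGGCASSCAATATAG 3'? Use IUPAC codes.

Standard pairs A↔T, G↔C; ambiguity codes pair R↔Y, M↔K, S↔S, B↔V, D↔H, N↔N. Complement (THRCAGTYTADRAACAATGHVNNGTVKCVCCGTSSGTTATATC), then reverse for 5'→3'.

5'-CTATATTGSSTGCCVCKVTGNNVHGTAACAARDATYTGACRHT-3'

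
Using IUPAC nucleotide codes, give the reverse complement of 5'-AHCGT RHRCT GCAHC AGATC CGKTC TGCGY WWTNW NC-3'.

5'-GNWNAWWRCGCAGAMCGGATCTGDTGCAGYDYACGDT-3'

Standard pairs A↔T, G↔C; ambiguity codes pair R↔Y, K↔M, W↔W, H↔D, N↔N. Complement (TDGCAYDYGACGTDGTCTAGGCMAGACGCRWWANWNG), then reverse for 5'→3'.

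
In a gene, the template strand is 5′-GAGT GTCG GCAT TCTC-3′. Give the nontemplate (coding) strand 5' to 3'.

5'-GAGAATGCCGACACTC-3'

The coding strand is complementary and antiparallel to the template: take the complement (A↔T, G↔C) and reverse.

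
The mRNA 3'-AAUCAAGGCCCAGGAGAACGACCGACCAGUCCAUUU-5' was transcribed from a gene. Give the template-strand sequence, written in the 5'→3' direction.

Written 5'→3' the mRNA is UUUACCUGACCAGCCAGCAAGAGGACCCGGAACUAA, so the coding DNA strand is TTTACCTGACCAGCCAGCAAGAGGACCCGGAACTAA. The template is its reverse complement.

5'-TTAGTTCCGGGTCCTCTTGCTGGCTGGTCAGGTAAA-3'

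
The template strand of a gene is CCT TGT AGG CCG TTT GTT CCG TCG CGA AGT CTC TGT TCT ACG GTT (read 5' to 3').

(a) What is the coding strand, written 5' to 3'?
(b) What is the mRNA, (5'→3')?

(a) 5'-AACCGTAGAACAGAGACTTCGCGACGGAACAAACGGCCTACAAGG-3'
(b) 5′-AACCGUAGAACAGAGACUUCGCGACGGAACAAACGGCCUACAAGG-3′

(a) The coding strand is the reverse complement of the template: complement GGAACATCCGGCAAACAAGGCAGCGCTTCAGAGACAAGATGCCAA, then reverse.
(b) mRNA has the coding-strand sequence with T→U.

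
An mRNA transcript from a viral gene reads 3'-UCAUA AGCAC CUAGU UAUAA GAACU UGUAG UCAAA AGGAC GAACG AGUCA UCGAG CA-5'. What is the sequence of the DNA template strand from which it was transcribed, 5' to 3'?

Written 5'→3' the mRNA is ACGAGCUACUGAGCAAGCAGGAAAACUGAUGUUCAAGAAUAUUGAUCCACGAAUACU, so the coding DNA strand is ACGAGCTACTGAGCAAGCAGGAAAACTGATGTTCAAGAATATTGATCCACGAATACT. The template is its reverse complement.

5′-AGTATTCGTGGATCAATATTCTTGAACATCAGTTTTCCTGCTTGCTCAGTAGCTCGT-3′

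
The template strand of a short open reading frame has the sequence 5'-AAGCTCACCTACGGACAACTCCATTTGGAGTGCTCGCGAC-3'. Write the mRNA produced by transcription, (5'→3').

RNA polymerase reads the template 3'→5' and synthesizes mRNA 5'→3' by base-pairing (A→U, T→A, G↔C). The complement of the template is TTCGAGTGGATGCCTGTTGAGGTAAACCTCACGAGCGCTG; antiparallel, so 5'→3' the coding strand is GTCGCGAGCACTCCAAATGGAGTTGTCCGTAGGTGAGCTT. Replace T with U for the mRNA.

5'-GUCGCGAGCACUCCAAAUGGAGUUGUCCGUAGGUGAGCUU-3'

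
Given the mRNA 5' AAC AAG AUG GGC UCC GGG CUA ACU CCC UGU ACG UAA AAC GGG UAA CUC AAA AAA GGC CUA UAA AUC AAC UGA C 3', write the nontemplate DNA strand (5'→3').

5'-AACAAGATGGGCTCCGGGCTAACTCCCTGTACGTAAAACGGGTAACTCAAAAAAGGCCTATAAATCAACTGAC-3'

The coding DNA strand has the same 5'→3' sequence as the mRNA with U replaced by T.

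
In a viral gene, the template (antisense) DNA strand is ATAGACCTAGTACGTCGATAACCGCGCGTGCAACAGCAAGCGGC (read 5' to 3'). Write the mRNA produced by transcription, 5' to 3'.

The mRNA has the sequence of the coding strand (reverse complement of the template) with T→U. Reverse complement of ATAGACCTAGTACGTCGATAACCGCGCGTGCAACAGCAAGCGGC is GCCGCTTGCTGTTGCACGCGCGGTTATCGACGTACTAGGTCTAT; then T→U.

5'-GCCGCUUGCUGUUGCACGCGCGGUUAUCGACGUACUAGGUCUAU-3'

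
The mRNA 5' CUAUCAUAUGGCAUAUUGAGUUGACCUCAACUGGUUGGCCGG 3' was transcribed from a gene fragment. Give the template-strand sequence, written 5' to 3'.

Replace U with T to get the coding DNA strand: CTATCATATGGCATATTGAGTTGACCTCAACTGGTTGGCCGG. The template strand is its reverse complement (complement GATAGTATACCGTATAACTCAACTGGAGTTGACCAACCGGCC, then reverse).

5'-CCGGCCAACCAGTTGAGGTCAACTCAATATGCCATATGATAG-3'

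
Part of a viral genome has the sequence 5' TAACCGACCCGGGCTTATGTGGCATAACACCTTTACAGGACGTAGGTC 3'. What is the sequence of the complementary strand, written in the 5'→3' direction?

Pairing A↔T and G↔C gives ATTGGCTGGGCCCGAATACACCGTATTGTGGAAATGTCCTGCATCCAG, running 3'→5'. Reverse for the 5'→3' convention.

5'-GACCTACGTCCTGTAAAGGTGTTATGCCACATAAGCCCGGGTCGGTTA-3'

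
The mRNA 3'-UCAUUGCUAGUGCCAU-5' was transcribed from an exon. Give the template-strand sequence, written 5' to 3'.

Written 5'→3' the mRNA is UACCGUGAUCGUUACU, so the coding DNA strand is TACCGTGATCGTTACT. The template is its reverse complement.

5'-AGTAACGATCACGGTA-3'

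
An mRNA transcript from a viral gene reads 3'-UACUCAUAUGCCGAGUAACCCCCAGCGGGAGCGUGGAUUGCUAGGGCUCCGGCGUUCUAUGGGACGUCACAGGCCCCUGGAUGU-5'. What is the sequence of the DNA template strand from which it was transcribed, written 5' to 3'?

5'-ATGAGTATACGGCTCATTGGGGGTCGCCCTCGCACCTAACGATCCCGAGGCCGCAAGATACCCTGCAGTGTCCGGGGACCTACA-3'

Written 5'→3' the mRNA is UGUAGGUCCCCGGACACUGCAGGGUAUCUUGCGGCCUCGGGAUCGUUAGGUGCGAGGGCGACCCCCAAUGAGCCGUAUACUCAU, so the coding DNA strand is TGTAGGTCCCCGGACACTGCAGGGTATCTTGCGGCCTCGGGATCGTTAGGTGCGAGGGCGACCCCCAATGAGCCGTATACTCAT. The template is its reverse complement.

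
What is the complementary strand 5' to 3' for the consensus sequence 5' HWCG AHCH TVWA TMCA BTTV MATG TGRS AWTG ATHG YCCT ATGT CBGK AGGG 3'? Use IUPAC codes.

5'-CCCTMCVGACATAGGRCDATCAWTSYCACATKBAAVTGKATWBADGDTCGWD-3'

Standard pairs A↔T, G↔C; ambiguity codes pair R↔Y, M↔K, W↔W, S↔S, B↔V, H↔D. Complement (DWGCTDGDABWTAKGTVAABKTACACYSTWACTADCRGGATACAGVCMTCCC), then reverse for 5'→3'.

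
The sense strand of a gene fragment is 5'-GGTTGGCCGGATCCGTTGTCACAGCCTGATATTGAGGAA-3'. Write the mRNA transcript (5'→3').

5′-GGUUGGCCGGAUCCGUUGUCACAGCCUGAUAUUGAGGAA-3′

The mRNA is synthesized from the template strand, so it matches the coding strand with T replaced by U.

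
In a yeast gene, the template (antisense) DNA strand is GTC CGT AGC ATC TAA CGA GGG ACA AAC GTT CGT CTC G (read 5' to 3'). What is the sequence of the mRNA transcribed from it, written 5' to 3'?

5′-CGAGACGAACGUUUGUCCCUCGUUAGAUGCUACGGAC-3′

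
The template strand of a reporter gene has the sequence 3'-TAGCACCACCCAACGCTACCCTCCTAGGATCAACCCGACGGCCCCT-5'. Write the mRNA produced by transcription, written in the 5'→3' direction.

Reading the template 3'→5' as shown, RNA polymerase pairs each base (A→U, T→A, G↔C) to build mRNA 5'→3' directly.

5'-AUCGUGGUGGGUUGCGAUGGGAGGAUCCUAGUUGGGCUGCCGGGGA-3'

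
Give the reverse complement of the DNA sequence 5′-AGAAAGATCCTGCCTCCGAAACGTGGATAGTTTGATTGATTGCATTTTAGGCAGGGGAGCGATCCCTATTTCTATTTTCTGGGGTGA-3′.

5'-TCACCCCAGAAAATAGAAATAGGGATCGCTCCCCTGCCTAAAATGCAATCAATCAAACTATCCACGTTTCGGAGGCAGGATCTTTCT-3'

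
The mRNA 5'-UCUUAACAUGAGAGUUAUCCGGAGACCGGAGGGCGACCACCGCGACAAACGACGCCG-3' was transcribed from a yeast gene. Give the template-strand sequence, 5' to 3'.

5'-CGGCGTCGTTTGTCGCGGTGGTCGCCCTCCGGTCTCCGGATAACTCTCATGTTAAGA-3'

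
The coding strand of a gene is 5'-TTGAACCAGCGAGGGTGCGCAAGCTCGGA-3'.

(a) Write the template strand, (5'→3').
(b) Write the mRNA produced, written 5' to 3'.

(a) The template strand is the reverse complement of the coding strand: complement AACTTGGTCGCTCCCACGCGTTCGAGCCT, then reverse.
(b) mRNA matches the coding strand with T→U.

(a) 5'-TCCGAGCTTGCGCACCCTCGCTGGTTCAA-3'
(b) 5'-UUGAACCAGCGAGGGUGCGCAAGCUCGGA-3'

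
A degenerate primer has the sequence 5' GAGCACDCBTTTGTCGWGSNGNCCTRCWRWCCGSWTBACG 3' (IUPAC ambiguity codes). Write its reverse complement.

5'-CGTVAWSCGGWYWGYAGGNCNSCWCGACAAAVGHGTGCTC-3'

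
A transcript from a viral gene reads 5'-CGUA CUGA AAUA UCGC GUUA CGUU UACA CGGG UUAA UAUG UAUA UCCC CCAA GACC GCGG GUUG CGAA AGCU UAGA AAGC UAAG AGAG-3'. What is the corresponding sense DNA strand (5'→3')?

The coding DNA strand has the same 5'→3' sequence as the mRNA with U replaced by T.

5'-CGTACTGAAATATCGCGTTACGTTTACACGGGTTAATATGTATATCCCCCAAGACCGCGGGTTGCGAAAGCTTAGAAAGCTAAGAGAG-3'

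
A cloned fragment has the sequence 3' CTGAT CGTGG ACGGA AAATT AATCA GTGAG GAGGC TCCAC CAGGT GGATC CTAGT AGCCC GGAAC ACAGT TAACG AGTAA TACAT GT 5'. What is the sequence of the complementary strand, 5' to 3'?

5'-GACTAGCACCTGCCTTTTAATTAGTCACTCCTCCGAGGTGGTCCACCTAGGATCATCGGGCCTTGTGTCAATTGCTCATTATGTACA-3'

The strand is given 3'→5', so its complement runs 5'→3' in the same left-to-right order: pair each base A↔T, G↔C.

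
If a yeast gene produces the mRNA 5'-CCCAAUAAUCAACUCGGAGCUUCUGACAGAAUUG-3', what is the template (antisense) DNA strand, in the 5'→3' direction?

5'-CAATTCTGTCAGAAGCTCCGAGTTGATTATTGGG-3'

Replace U with T to get the coding DNA strand: CCCAATAATCAACTCGGAGCTTCTGACAGAATTG. The template strand is its reverse complement (complement GGGTTATTAGTTGAGCCTCGAAGACTGTCTTAAC, then reverse).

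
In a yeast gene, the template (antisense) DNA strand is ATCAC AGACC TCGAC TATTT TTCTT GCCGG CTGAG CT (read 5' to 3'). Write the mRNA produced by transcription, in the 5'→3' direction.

5'-AGCUCAGCCGGCAAGAAAAAUAGUCGAGGUCUGUGAU-3'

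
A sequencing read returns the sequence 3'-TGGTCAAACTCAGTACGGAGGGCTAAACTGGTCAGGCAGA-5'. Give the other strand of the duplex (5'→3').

5′-ACCAGTTTGAGTCATGCCTCCCGATTTGACCAGTCCGTCT-3′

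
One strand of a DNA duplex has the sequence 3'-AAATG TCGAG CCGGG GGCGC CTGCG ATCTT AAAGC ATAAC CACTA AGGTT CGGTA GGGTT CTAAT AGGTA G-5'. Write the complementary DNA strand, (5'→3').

The strand is given 3'→5', so its complement runs 5'→3' in the same left-to-right order: pair each base A↔T, G↔C.

5′-TTTACAGCTCGGCCCCCGCGGACGCTAGAATTTCGTATTGGTGATTCCAAGCCATCCCAAGATTATCCATC-3′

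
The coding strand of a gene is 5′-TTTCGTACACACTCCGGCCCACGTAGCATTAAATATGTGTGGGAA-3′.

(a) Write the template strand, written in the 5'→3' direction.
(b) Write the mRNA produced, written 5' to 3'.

(a) 5'-TTCCCACACATATTTAATGCTACGTGGGCCGGAGTGTGTACGAAA-3'
(b) 5'-UUUCGUACACACUCCGGCCCACGUAGCAUUAAAUAUGUGUGGGAA-3'

(a) The template strand is the reverse complement of the coding strand: complement AAAGCATGTGTGAGGCCGGGTGCATCGTAATTTATACACACCCTT, then reverse.
(b) mRNA matches the coding strand with T→U.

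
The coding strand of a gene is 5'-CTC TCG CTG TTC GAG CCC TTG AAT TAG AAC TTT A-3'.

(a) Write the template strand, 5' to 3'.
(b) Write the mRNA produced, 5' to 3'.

(a) The template strand is the reverse complement of the coding strand: complement GAGAGCGACAAGCTCGGGAACTTAATCTTGAAAT, then reverse.
(b) mRNA matches the coding strand with T→U.

(a) 5′-TAAAGTTCTAATTCAAGGGCTCGAACAGCGAGAG-3′
(b) 5'-CUCUCGCUGUUCGAGCCCUUGAAUUAGAACUUUA-3'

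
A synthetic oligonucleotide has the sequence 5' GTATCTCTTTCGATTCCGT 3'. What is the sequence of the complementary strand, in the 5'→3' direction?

Pairing A↔T and G↔C gives CATAGAGAAAGCTAAGGCA, running 3'→5'. Reverse for the 5'→3' convention.

5'-ACGGAATCGAAAGAGATAC-3'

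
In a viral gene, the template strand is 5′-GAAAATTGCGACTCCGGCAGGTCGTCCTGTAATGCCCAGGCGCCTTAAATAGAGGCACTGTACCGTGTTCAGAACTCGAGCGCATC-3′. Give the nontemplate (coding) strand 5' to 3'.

5'-GATGCGCTCGAGTTCTGAACACGGTACAGTGCCTCTATTTAAGGCGCCTGGGCATTACAGGACGACCTGCCGGAGTCGCAATTTTC-3'

The coding strand is complementary and antiparallel to the template: take the complement (A↔T, G↔C) and reverse.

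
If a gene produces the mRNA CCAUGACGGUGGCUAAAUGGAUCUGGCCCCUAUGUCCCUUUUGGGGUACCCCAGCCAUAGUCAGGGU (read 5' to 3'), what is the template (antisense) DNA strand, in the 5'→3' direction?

5'-ACCCTGACTATGGCTGGGGTACCCCAAAAGGGACATAGGGGCCAGATCCATTTAGCCACCGTCATGG-3'

Replace U with T to get the coding DNA strand: CCATGACGGTGGCTAAATGGATCTGGCCCCTATGTCCCTTTTGGGGTACCCCAGCCATAGTCAGGGT. The template strand is its reverse complement (complement GGTACTGCCACCGATTTACCTAGACCGGGGATACAGGGAAAACCCCATGGGGTCGGTATCAGTCCCA, then reverse).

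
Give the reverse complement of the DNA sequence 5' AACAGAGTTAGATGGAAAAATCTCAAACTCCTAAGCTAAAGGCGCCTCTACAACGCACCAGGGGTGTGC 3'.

5'-GCACACCCCTGGTGCGTTGTAGAGGCGCCTTTAGCTTAGGAGTTTGAGATTTTTCCATCTAACTCTGTT-3'

Complement each base (A↔T, G↔C): TTGTCTCAATCTACCTTTTTAGAGTTTGAGGATTCGATTTCCGCGGAGATGTTGCGTGGTCCCCACACG. Then reverse.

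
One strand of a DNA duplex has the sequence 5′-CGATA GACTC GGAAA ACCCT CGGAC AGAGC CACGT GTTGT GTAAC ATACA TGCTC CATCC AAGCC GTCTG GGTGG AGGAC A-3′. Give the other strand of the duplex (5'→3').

5'-TGTCCTCCACCCAGACGGCTTGGATGGAGCATGTATGTTACACAACACGTGGCTCTGTCCGAGGGTTTTCCGAGTCTATCG-3'

The complement of CGATAGACTCGGAAAACCCTCGGACAGAGCCACGTGTTGTGTAACATACATGCTCCATCCAAGCCGTCTGGGTGGAGGACA is GCTATCTGAGCCTTTTGGGAGCCTGTCTCGGTGCACAACACATTGTATGTACGAGGTAGGTTCGGCAGACCCACCTCCTGT (A↔T, G↔C). DNA strands are antiparallel, so the complementary strand runs 3'→5'; reversing gives the 5'→3' form.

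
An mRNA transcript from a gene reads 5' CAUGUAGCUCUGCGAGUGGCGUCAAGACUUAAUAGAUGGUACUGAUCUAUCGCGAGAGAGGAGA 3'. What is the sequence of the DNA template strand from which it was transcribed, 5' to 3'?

5'-TCTCCTCTCTCGCGATAGATCAGTACCATCTATTAAGTCTTGACGCCACTCGCAGAGCTACATG-3'

Replace U with T to get the coding DNA strand: CATGTAGCTCTGCGAGTGGCGTCAAGACTTAATAGATGGTACTGATCTATCGCGAGAGAGGAGA. The template strand is its reverse complement (complement GTACATCGAGACGCTCACCGCAGTTCTGAATTATCTACCATGACTAGATAGCGCTCTCTCCTCT, then reverse).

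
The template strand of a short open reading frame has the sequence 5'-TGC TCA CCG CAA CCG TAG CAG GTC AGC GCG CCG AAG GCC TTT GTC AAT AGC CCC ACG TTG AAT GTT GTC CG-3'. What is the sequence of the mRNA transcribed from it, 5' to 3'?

5′-CGGACAACAUUCAACGUGGGGCUAUUGACAAAGGCCUUCGGCGCGCUGACCUGCUACGGUUGCGGUGAGCA-3′

RNA polymerase reads the template 3'→5' and synthesizes mRNA 5'→3' by base-pairing (A→U, T→A, G↔C). The complement of the template is ACGAGTGGCGTTGGCATCGTCCAGTCGCGCGGCTTCCGGAAACAGTTATCGGGGTGCAACTTACAACAGGC; antiparallel, so 5'→3' the coding strand is CGGACAACATTCAACGTGGGGCTATTGACAAAGGCCTTCGGCGCGCTGACCTGCTACGGTTGCGGTGAGCA. Replace T with U for the mRNA.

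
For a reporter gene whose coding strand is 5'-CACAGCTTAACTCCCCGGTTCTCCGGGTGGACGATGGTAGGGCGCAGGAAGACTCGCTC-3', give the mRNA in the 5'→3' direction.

The mRNA is synthesized from the template strand, so it matches the coding strand with T replaced by U.

5'-CACAGCUUAACUCCCCGGUUCUCCGGGUGGACGAUGGUAGGGCGCAGGAAGACUCGCUC-3'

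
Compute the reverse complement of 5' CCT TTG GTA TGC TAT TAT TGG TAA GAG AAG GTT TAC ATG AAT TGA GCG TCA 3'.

5′-TGACGCTCAATTCATGTAAACCTTCTCTTACCAATAATAGCATACCAAAGG-3′

Complement each base (A↔T, G↔C): GGAAACCATACGATAATAACCATTCTCTTCCAAATGTACTTAACTCGCAGT. Then reverse.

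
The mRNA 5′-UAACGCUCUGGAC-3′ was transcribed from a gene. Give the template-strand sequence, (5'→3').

5'-GTCCAGAGCGTTA-3'

Replace U with T to get the coding DNA strand: TAACGCTCTGGAC. The template strand is its reverse complement (complement ATTGCGAGACCTG, then reverse).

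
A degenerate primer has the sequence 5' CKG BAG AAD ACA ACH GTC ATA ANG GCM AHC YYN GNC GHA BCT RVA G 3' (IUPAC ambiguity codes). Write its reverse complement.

5'-CTBYAGVTDCGNCNRRGDTKGCCNTTATGACDGTTGTHTTCTVCMG-3'

Standard pairs A↔T, G↔C; ambiguity codes pair R↔Y, M↔K, B↔V, D↔H, N↔N. Complement (GMCVTCTTHTGTTGDCAGTATTNCCGKTDGRRNCNGCDTVGAYBTC), then reverse for 5'→3'.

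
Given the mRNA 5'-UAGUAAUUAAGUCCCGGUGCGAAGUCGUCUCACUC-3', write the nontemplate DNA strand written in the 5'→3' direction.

5'-TAGTAATTAAGTCCCGGTGCGAAGTCGTCTCACTC-3'

The coding DNA strand has the same 5'→3' sequence as the mRNA with U replaced by T.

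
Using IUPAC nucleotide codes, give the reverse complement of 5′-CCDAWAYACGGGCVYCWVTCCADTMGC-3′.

Standard pairs A↔T, G↔C; ambiguity codes pair Y↔R, M↔K, W↔W, D↔H, V↔B. Complement (GGHTWTRTGCCCGBRGWBAGGTHAKCG), then reverse for 5'→3'.

5'-GCKAHTGGABWGRBGCCCGTRTWTHGG-3'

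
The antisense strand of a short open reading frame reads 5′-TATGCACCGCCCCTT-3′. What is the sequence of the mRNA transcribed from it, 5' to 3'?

5'-AAGGGGCGGUGCAUA-3'

RNA polymerase reads the template 3'→5' and synthesizes mRNA 5'→3' by base-pairing (A→U, T→A, G↔C). The complement of the template is ATACGTGGCGGGGAA; antiparallel, so 5'→3' the coding strand is AAGGGGCGGTGCATA. Replace T with U for the mRNA.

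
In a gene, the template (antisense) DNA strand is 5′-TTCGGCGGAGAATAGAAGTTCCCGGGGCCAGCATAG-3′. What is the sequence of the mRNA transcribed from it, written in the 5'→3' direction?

RNA polymerase reads the template 3'→5' and synthesizes mRNA 5'→3' by base-pairing (A→U, T→A, G↔C). The complement of the template is AAGCCGCCTCTTATCTTCAAGGGCCCCGGTCGTATC; antiparallel, so 5'→3' the coding strand is CTATGCTGGCCCCGGGAACTTCTATTCTCCGCCGAA. Replace T with U for the mRNA.

5′-CUAUGCUGGCCCCGGGAACUUCUAUUCUCCGCCGAA-3′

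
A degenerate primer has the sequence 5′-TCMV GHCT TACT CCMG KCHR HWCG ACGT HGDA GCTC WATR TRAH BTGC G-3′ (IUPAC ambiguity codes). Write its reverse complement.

Standard pairs A↔T, G↔C; ambiguity codes pair R↔Y, M↔K, W↔W, B↔V, D↔H. Complement (AGKBCDGAATGAGGKCMGDYDWGCTGCADCHTCGAGWTAYAYTDVACGC), then reverse for 5'→3'.

5'-CGCAVDTYAYATWGAGCTHCDACGTCGWDYDGMCKGGAGTAAGDCBKGA-3'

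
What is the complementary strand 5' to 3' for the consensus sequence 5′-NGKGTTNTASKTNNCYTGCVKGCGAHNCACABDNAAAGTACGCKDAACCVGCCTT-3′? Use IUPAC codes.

5′-AAGGCBGGTTHMGCGTACTTTNHVTGTGNDTCGCMBGCARGNNAMSTANAACMCN-3′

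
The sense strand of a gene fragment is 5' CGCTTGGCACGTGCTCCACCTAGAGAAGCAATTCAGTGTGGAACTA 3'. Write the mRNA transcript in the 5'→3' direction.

mRNA has the coding-strand sequence with U in place of T.

5'-CGCUUGGCACGUGCUCCACCUAGAGAAGCAAUUCAGUGUGGAACUA-3'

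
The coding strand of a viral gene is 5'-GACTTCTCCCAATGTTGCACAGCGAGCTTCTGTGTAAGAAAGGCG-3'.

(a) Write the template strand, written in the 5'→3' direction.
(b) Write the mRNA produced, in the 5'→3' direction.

(a) 5′-CGCCTTTCTTACACAGAAGCTCGCTGTGCAACATTGGGAGAAGTC-3′
(b) 5'-GACUUCUCCCAAUGUUGCACAGCGAGCUUCUGUGUAAGAAAGGCG-3'

(a) The template strand is the reverse complement of the coding strand: complement CTGAAGAGGGTTACAACGTGTCGCTCGAAGACACATTCTTTCCGC, then reverse.
(b) mRNA matches the coding strand with T→U.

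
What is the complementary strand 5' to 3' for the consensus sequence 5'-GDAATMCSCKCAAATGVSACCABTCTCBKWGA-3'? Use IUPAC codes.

5′-TCWMVGAGAVTGGTSBCATTTGMGSGKATTHC-3′

Standard pairs A↔T, G↔C; ambiguity codes pair M↔K, W↔W, S↔S, B↔V, D↔H. Complement (CHTTAKGSGMGTTTACBSTGGTVAGAGVMWCT), then reverse for 5'→3'.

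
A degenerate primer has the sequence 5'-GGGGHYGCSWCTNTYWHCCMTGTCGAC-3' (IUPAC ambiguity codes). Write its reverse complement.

Standard pairs A↔T, G↔C; ambiguity codes pair Y↔R, M↔K, W↔W, S↔S, H↔D, N↔N. Complement (CCCCDRCGSWGANARWDGGKACAGCTG), then reverse for 5'→3'.

5'-GTCGACAKGGDWRANAGWSGCRDCCCC-3'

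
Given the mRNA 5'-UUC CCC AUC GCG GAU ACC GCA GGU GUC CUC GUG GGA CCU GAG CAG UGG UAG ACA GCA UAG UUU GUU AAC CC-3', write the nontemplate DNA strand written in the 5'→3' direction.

The coding DNA strand has the same 5'→3' sequence as the mRNA with U replaced by T.

5'-TTCCCCATCGCGGATACCGCAGGTGTCCTCGTGGGACCTGAGCAGTGGTAGACAGCATAGTTTGTTAACCC-3'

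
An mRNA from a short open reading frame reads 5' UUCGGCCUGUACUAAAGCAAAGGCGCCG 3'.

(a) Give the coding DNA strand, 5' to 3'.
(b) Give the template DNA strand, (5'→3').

(a) The coding strand matches the mRNA with U→T.
(b) The template strand is the reverse complement of the coding strand.

(a) 5'-TTCGGCCTGTACTAAAGCAAAGGCGCCG-3'
(b) 5′-CGGCGCCTTTGCTTTAGTACAGGCCGAA-3′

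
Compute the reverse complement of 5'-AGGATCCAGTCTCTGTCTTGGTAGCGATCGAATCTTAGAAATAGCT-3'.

5'-AGCTATTTCTAAGATTCGATCGCTACCAAGACAGAGACTGGATCCT-3'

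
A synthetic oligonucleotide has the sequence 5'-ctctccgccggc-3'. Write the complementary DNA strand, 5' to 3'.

5'-GCCGGCGGAGAG-3'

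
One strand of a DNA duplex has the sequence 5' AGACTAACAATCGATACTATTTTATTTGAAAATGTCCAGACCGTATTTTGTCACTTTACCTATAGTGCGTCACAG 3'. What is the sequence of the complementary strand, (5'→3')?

5′-CTGTGACGCACTATAGGTAAAGTGACAAAATACGGTCTGGACATTTTCAAATAAAATAGTATCGATTGTTAGTCT-3′

The complement of AGACTAACAATCGATACTATTTTATTTGAAAATGTCCAGACCGTATTTTGTCACTTTACCTATAGTGCGTCACAG is TCTGATTGTTAGCTATGATAAAATAAACTTTTACAGGTCTGGCATAAAACAGTGAAATGGATATCACGCAGTGTC (A↔T, G↔C). DNA strands are antiparallel, so the complementary strand runs 3'→5'; reversing gives the 5'→3' form.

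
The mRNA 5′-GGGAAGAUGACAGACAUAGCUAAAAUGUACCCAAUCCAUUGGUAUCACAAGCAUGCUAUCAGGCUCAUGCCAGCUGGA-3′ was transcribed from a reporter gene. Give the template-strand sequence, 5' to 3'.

Replace U with T to get the coding DNA strand: GGGAAGATGACAGACATAGCTAAAATGTACCCAATCCATTGGTATCACAAGCATGCTATCAGGCTCATGCCAGCTGGA. The template strand is its reverse complement (complement CCCTTCTACTGTCTGTATCGATTTTACATGGGTTAGGTAACCATAGTGTTCGTACGATAGTCCGAGTACGGTCGACCT, then reverse).

5′-TCCAGCTGGCATGAGCCTGATAGCATGCTTGTGATACCAATGGATTGGGTACATTTTAGCTATGTCTGTCATCTTCCC-3′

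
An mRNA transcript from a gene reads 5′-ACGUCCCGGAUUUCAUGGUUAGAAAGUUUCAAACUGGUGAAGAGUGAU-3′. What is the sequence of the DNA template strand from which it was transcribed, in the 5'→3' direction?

Replace U with T to get the coding DNA strand: ACGTCCCGGATTTCATGGTTAGAAAGTTTCAAACTGGTGAAGAGTGAT. The template strand is its reverse complement (complement TGCAGGGCCTAAAGTACCAATCTTTCAAAGTTTGACCACTTCTCACTA, then reverse).

5'-ATCACTCTTCACCAGTTTGAAACTTTCTAACCATGAAATCCGGGACGT-3'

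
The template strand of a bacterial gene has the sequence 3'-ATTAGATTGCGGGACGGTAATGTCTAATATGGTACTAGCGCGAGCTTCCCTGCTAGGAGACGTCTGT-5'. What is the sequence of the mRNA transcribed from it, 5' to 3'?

5′-UAAUCUAACGCCCUGCCAUUACAGAUUAUACCAUGAUCGCGCUCGAAGGGACGAUCCUCUGCAGACA-3′

Reading the template 3'→5' as shown, RNA polymerase pairs each base (A→U, T→A, G↔C) to build mRNA 5'→3' directly.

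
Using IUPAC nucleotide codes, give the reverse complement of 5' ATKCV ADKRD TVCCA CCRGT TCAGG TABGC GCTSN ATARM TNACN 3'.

5'-NGTNAKYTATNSAGCGCVTACCTGAACYGGTGGBAHYMHTBGMAT-3'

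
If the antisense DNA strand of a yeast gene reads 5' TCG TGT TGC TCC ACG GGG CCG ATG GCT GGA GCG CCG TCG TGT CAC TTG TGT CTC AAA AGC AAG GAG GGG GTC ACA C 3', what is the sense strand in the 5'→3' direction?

5'-GTGTGACCCCCTCCTTGCTTTTGAGACACAAGTGACACGACGGCGCTCCAGCCATCGGCCCCGTGGAGCAACACGA-3'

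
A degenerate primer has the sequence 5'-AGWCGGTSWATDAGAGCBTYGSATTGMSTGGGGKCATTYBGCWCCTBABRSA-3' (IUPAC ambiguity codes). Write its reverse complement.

5'-TSYVTVAGGWGCVRAATGMCCCCASKCAATSCRAVGCTCTHATWSACCGWCT-3'

Standard pairs A↔T, G↔C; ambiguity codes pair R↔Y, M↔K, W↔W, S↔S, B↔V, D↔H. Complement (TCWGCCASWTAHTCTCGVARCSTAACKSACCCCMGTAARVCGWGGAVTVYST), then reverse for 5'→3'.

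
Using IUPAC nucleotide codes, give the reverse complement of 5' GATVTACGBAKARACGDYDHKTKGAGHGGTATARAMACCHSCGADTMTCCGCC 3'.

Standard pairs A↔T, G↔C; ambiguity codes pair R↔Y, M↔K, S↔S, B↔V, D↔H. Complement (CTABATGCVTMTYTGCHRHDMAMCTCDCCATATYTKTGGDSGCTHAKAGGCGG), then reverse for 5'→3'.

5′-GGCGGAKAHTCGSDGGTKTYTATACCDCTCMAMDHRHCGTYTMTVCGTABATC-3′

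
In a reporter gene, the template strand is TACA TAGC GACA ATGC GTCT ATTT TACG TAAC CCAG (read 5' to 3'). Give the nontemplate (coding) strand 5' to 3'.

The coding strand is complementary and antiparallel to the template: take the complement (A↔T, G↔C) and reverse.

5'-CTGGGTTACGTAAAATAGACGCATTGTCGCTATGTA-3'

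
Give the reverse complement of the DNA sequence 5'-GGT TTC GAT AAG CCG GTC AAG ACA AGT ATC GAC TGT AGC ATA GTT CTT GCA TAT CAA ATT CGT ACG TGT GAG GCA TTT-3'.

5'-AAATGCCTCACACGTACGAATTTGATATGCAAGAACTATGCTACAGTCGATACTTGTCTTGACCGGCTTATCGAAACC-3'

Reading the sequence 3'→5' and pairing each base (A↔T, G↔C) gives the reverse complement directly.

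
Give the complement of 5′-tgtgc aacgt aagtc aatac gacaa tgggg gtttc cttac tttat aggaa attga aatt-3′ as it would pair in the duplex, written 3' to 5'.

3'-ACACGTTGCATTCAGTTATGCTGTTACCCCCAAAGGAATGAAATATCCTTTAACTTTAA-5'

Base-pairing A↔T, G↔C gives the complement. The complementary strand is antiparallel, so paired with a 5'→3' strand it runs 3'→5'.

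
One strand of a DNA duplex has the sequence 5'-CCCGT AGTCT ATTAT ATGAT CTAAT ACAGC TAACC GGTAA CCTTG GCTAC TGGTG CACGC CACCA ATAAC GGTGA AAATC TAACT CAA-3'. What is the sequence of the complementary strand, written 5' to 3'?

5'-TTGAGTTAGATTTTCACCGTTATTGGTGGCGTGCACCAGTAGCCAAGGTTACCGGTTAGCTGTATTAGATCATATAATAGACTACGGG-3'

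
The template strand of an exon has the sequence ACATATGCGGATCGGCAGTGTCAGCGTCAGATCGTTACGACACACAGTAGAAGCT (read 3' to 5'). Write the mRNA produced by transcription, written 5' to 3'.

Reading the template 3'→5' as shown, RNA polymerase pairs each base (A→U, T→A, G↔C) to build mRNA 5'→3' directly.

5′-UGUAUACGCCUAGCCGUCACAGUCGCAGUCUAGCAAUGCUGUGUGUCAUCUUCGA-3′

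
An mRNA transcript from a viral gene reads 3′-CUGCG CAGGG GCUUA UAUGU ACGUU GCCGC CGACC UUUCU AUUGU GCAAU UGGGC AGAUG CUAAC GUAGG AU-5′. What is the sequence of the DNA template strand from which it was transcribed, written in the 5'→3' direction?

5'-GACGCGTCCCCGAATATACATGCAACGGCGGCTGGAAAGATAACACGTTAACCCGTCTACGATTGCATCCTA-3'

Written 5'→3' the mRNA is UAGGAUGCAAUCGUAGACGGGUUAACGUGUUAUCUUUCCAGCCGCCGUUGCAUGUAUAUUCGGGGACGCGUC, so the coding DNA strand is TAGGATGCAATCGTAGACGGGTTAACGTGTTATCTTTCCAGCCGCCGTTGCATGTATATTCGGGGACGCGTC. The template is its reverse complement.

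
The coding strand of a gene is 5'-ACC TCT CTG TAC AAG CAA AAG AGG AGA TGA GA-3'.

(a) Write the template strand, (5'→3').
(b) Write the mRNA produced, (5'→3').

(a) The template strand is the reverse complement of the coding strand: complement TGGAGAGACATGTTCGTTTTCTCCTCTACTCT, then reverse.
(b) mRNA matches the coding strand with T→U.

(a) 5'-TCTCATCTCCTCTTTTGCTTGTACAGAGAGGT-3'
(b) 5'-ACCUCUCUGUACAAGCAAAAGAGGAGAUGAGA-3'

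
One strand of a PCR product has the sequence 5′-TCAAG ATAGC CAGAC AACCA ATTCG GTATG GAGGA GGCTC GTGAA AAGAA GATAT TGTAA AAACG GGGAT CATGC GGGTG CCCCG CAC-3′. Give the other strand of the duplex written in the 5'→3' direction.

Pairing A↔T and G↔C gives AGTTCTATCGGTCTGTTGGTTAAGCCATACCTCCTCCGAGCACTTTTCTTCTATAACATTTTTGCCCCTAGTACGCCCACGGGGCGTG, running 3'→5'. Reverse for the 5'→3' convention.

5'-GTGCGGGGCACCCGCATGATCCCCGTTTTTACAATATCTTCTTTTCACGAGCCTCCTCCATACCGAATTGGTTGTCTGGCTATCTTGA-3'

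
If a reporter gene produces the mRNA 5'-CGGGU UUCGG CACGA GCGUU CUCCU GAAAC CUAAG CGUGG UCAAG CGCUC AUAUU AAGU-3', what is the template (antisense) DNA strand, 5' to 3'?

Replace U with T to get the coding DNA strand: CGGGTTTCGGCACGAGCGTTCTCCTGAAACCTAAGCGTGGTCAAGCGCTCATATTAAGT. The template strand is its reverse complement (complement GCCCAAAGCCGTGCTCGCAAGAGGACTTTGGATTCGCACCAGTTCGCGAGTATAATTCA, then reverse).

5'-ACTTAATATGAGCGCTTGACCACGCTTAGGTTTCAGGAGAACGCTCGTGCCGAAACCCG-3'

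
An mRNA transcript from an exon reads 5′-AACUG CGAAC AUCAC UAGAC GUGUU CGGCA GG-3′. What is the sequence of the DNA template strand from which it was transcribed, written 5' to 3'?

Replace U with T to get the coding DNA strand: AACTGCGAACATCACTAGACGTGTTCGGCAGG. The template strand is its reverse complement (complement TTGACGCTTGTAGTGATCTGCACAAGCCGTCC, then reverse).

5'-CCTGCCGAACACGTCTAGTGATGTTCGCAGTT-3'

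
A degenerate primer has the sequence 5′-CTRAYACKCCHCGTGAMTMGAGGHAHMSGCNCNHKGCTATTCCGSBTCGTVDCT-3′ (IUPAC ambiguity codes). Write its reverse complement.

5'-AGHBACGAVSCGGAATAGCMDNGNGCSKDTDCCTCKAKTCACGDGGMGTRTYAG-3'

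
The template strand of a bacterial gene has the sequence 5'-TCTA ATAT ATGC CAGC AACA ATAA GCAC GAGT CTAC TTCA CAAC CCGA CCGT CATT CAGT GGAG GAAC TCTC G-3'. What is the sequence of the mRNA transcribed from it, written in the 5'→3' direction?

The mRNA has the sequence of the coding strand (reverse complement of the template) with T→U. Reverse complement of TCTAATATATGCCAGCAACAATAAGCACGAGTCTACTTCACAACCCGACCGTCATTCAGTGGAGGAACTCTCG is CGAGAGTTCCTCCACTGAATGACGGTCGGGTTGTGAAGTAGACTCGTGCTTATTGTTGCTGGCATATATTAGA; then T→U.

5'-CGAGAGUUCCUCCACUGAAUGACGGUCGGGUUGUGAAGUAGACUCGUGCUUAUUGUUGCUGGCAUAUAUUAGA-3'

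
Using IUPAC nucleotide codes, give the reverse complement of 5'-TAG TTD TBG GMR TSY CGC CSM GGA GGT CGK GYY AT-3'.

Standard pairs A↔T, G↔C; ambiguity codes pair R↔Y, M↔K, S↔S, B↔V, D↔H. Complement (ATCAAHAVCCKYASRGCGGSKCCTCCAGCMCRRTA), then reverse for 5'→3'.

5'-ATRRCMCGACCTCCKSGGCGRSAYKCCVAHAACTA-3'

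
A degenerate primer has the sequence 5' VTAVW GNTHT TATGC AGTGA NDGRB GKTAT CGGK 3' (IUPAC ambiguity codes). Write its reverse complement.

5′-MCCGATAMCVYCHNTCACTGCATAADANCWBTAB-3′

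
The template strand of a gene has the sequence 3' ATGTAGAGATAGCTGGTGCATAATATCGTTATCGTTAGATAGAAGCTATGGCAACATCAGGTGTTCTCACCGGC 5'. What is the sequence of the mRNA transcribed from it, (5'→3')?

Reading the template 3'→5' as shown, RNA polymerase pairs each base (A→U, T→A, G↔C) to build mRNA 5'→3' directly.

5'-UACAUCUCUAUCGACCACGUAUUAUAGCAAUAGCAAUCUAUCUUCGAUACCGUUGUAGUCCACAAGAGUGGCCG-3'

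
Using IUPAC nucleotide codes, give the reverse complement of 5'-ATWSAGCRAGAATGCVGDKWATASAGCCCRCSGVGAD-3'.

Standard pairs A↔T, G↔C; ambiguity codes pair R↔Y, K↔M, W↔W, S↔S, D↔H, V↔B. Complement (TAWSTCGYTCTTACGBCHMWTATSTCGGGYGSCBCTH), then reverse for 5'→3'.

5'-HTCBCSGYGGGCTSTATWMHCBGCATTCTYGCTSWAT-3'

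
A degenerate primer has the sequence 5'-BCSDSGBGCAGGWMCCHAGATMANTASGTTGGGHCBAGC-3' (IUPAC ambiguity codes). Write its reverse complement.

5'-GCTVGDCCCAACSTANTKATCTDGGKWCCTGCVCSHSGV-3'

Standard pairs A↔T, G↔C; ambiguity codes pair M↔K, W↔W, S↔S, B↔V, D↔H, N↔N. Complement (VGSHSCVCGTCCWKGGDTCTAKTNATSCAACCCDGVTCG), then reverse for 5'→3'.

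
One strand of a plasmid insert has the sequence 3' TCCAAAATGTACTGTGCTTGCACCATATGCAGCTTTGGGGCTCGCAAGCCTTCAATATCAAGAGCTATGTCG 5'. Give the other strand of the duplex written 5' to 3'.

5′-AGGTTTTACATGACACGAACGTGGTATACGTCGAAACCCCGAGCGTTCGGAAGTTATAGTTCTCGATACAGC-3′

The strand is given 3'→5', so its complement runs 5'→3' in the same left-to-right order: pair each base A↔T, G↔C.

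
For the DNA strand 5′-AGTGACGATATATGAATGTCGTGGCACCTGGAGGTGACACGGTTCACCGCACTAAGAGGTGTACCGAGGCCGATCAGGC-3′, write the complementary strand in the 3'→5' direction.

3'-TCACTGCTATATACTTACAGCACCGTGGACCTCCACTGTGCCAAGTGGCGTGATTCTCCACATGGCTCCGGCTAGTCCG-5'

Base-pairing A↔T, G↔C gives the complement. The complementary strand is antiparallel, so paired with a 5'→3' strand it runs 3'→5'.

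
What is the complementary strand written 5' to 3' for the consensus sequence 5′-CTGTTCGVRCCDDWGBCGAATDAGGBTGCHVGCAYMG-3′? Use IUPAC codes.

5'-CKRTGCBDGCAVCCTHATTCGVCWHHGGYBCGAACAG-3'

Standard pairs A↔T, G↔C; ambiguity codes pair R↔Y, M↔K, W↔W, B↔V, D↔H. Complement (GACAAGCBYGGHHWCVGCTTAHTCCVACGDBCGTRKC), then reverse for 5'→3'.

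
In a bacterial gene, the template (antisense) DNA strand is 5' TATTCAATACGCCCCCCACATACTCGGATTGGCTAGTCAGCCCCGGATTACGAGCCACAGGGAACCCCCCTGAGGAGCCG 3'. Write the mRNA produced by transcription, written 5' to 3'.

The mRNA has the sequence of the coding strand (reverse complement of the template) with T→U. Reverse complement of TATTCAATACGCCCCCCACATACTCGGATTGGCTAGTCAGCCCCGGATTACGAGCCACAGGGAACCCCCCTGAGGAGCCG is CGGCTCCTCAGGGGGGTTCCCTGTGGCTCGTAATCCGGGGCTGACTAGCCAATCCGAGTATGTGGGGGGCGTATTGAATA; then T→U.

5'-CGGCUCCUCAGGGGGGUUCCCUGUGGCUCGUAAUCCGGGGCUGACUAGCCAAUCCGAGUAUGUGGGGGGCGUAUUGAAUA-3'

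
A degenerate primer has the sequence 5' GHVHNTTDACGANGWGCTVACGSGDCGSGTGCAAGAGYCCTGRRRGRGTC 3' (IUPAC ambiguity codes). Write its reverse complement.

5'-GACYCYYYCAGGRCTCTTGCACSCGHCSCGTBAGCWCNTCGTHAANDBDC-3'

Standard pairs A↔T, G↔C; ambiguity codes pair R↔Y, W↔W, S↔S, D↔H, V↔B, N↔N. Complement (CDBDNAAHTGCTNCWCGABTGCSCHGCSCACGTTCTCRGGACYYYCYCAG), then reverse for 5'→3'.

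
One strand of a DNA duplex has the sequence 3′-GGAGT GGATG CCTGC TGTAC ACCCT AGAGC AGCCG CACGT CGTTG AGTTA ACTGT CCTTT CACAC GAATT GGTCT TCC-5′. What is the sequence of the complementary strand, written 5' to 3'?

5'-CCTCACCTACGGACGACATGTGGGATCTCGTCGGCGTGCAGCAACTCAATTGACAGGAAAGTGTGCTTAACCAGAAGG-3'

The strand is given 3'→5', so its complement runs 5'→3' in the same left-to-right order: pair each base A↔T, G↔C.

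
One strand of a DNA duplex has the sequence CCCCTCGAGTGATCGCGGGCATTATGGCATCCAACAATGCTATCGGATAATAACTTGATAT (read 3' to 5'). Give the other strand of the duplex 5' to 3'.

The strand is given 3'→5', so its complement runs 5'→3' in the same left-to-right order: pair each base A↔T, G↔C.

5'-GGGGAGCTCACTAGCGCCCGTAATACCGTAGGTTGTTACGATAGCCTATTATTGAACTATA-3'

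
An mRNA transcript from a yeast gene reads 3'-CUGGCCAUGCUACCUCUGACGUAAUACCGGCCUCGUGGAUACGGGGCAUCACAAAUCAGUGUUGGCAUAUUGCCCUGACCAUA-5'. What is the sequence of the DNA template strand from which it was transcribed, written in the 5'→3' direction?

5′-GACCGGTACGATGGAGACTGCATTATGGCCGGAGCACCTATGCCCCGTAGTGTTTAGTCACAACCGTATAACGGGACTGGTAT-3′

Written 5'→3' the mRNA is AUACCAGUCCCGUUAUACGGUUGUGACUAAACACUACGGGGCAUAGGUGCUCCGGCCAUAAUGCAGUCUCCAUCGUACCGGUC, so the coding DNA strand is ATACCAGTCCCGTTATACGGTTGTGACTAAACACTACGGGGCATAGGTGCTCCGGCCATAATGCAGTCTCCATCGTACCGGTC. The template is its reverse complement.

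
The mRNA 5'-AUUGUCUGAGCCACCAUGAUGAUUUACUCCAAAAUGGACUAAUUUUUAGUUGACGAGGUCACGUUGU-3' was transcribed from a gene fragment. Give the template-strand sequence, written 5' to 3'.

5′-ACAACGTGACCTCGTCAACTAAAAATTAGTCCATTTTGGAGTAAATCATCATGGTGGCTCAGACAAT-3′

Replace U with T to get the coding DNA strand: ATTGTCTGAGCCACCATGATGATTTACTCCAAAATGGACTAATTTTTAGTTGACGAGGTCACGTTGT. The template strand is its reverse complement (complement TAACAGACTCGGTGGTACTACTAAATGAGGTTTTACCTGATTAAAAATCAACTGCTCCAGTGCAACA, then reverse).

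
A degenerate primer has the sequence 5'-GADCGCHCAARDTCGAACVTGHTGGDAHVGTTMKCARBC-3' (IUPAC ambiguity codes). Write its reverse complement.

5'-GVYTGMKAACBDTHCCADCABGTTCGAHYTTGDGCGHTC-3'

Standard pairs A↔T, G↔C; ambiguity codes pair R↔Y, M↔K, B↔V, D↔H. Complement (CTHGCGDGTTYHAGCTTGBACDACCHTDBCAAKMGTYVG), then reverse for 5'→3'.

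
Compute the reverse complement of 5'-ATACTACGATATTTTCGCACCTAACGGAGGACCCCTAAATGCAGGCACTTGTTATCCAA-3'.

Complement each base (A↔T, G↔C): TATGATGCTATAAAAGCGTGGATTGCCTCCTGGGGATTTACGTCCGTGAACAATAGGTT. Then reverse.

5'-TTGGATAACAAGTGCCTGCATTTAGGGGTCCTCCGTTAGGTGCGAAAATATCGTAGTAT-3'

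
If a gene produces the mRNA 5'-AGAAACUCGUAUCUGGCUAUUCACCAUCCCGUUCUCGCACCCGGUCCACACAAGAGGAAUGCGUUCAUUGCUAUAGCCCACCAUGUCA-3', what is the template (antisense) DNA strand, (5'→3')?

5'-TGACATGGTGGGCTATAGCAATGAACGCATTCCTCTTGTGTGGACCGGGTGCGAGAACGGGATGGTGAATAGCCAGATACGAGTTTCT-3'

Replace U with T to get the coding DNA strand: AGAAACTCGTATCTGGCTATTCACCATCCCGTTCTCGCACCCGGTCCACACAAGAGGAATGCGTTCATTGCTATAGCCCACCATGTCA. The template strand is its reverse complement (complement TCTTTGAGCATAGACCGATAAGTGGTAGGGCAAGAGCGTGGGCCAGGTGTGTTCTCCTTACGCAAGTAACGATATCGGGTGGTACAGT, then reverse).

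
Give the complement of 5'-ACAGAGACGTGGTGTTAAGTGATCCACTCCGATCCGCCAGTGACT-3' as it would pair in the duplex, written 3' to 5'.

3'-TGTCTCTGCACCACAATTCACTAGGTGAGGCTAGGCGGTCACTGA-5'

Base-pairing A↔T, G↔C gives the complement. The complementary strand is antiparallel, so paired with a 5'→3' strand it runs 3'→5'.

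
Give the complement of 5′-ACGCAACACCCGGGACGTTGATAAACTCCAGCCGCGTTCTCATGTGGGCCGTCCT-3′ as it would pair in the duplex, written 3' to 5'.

Base-pairing A↔T, G↔C gives the complement. The complementary strand is antiparallel, so paired with a 5'→3' strand it runs 3'→5'.

3'-TGCGTTGTGGGCCCTGCAACTATTTGAGGTCGGCGCAAGAGTACACCCGGCAGGA-5'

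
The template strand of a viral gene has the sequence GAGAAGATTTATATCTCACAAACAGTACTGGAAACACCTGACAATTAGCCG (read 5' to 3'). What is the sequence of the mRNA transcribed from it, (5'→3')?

5'-CGGCUAAUUGUCAGGUGUUUCCAGUACUGUUUGUGAGAUAUAAAUCUUCUC-3'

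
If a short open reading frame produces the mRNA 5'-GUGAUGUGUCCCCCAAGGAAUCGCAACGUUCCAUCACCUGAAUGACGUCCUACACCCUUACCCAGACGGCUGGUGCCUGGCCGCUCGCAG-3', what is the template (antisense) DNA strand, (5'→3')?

Replace U with T to get the coding DNA strand: GTGATGTGTCCCCCAAGGAATCGCAACGTTCCATCACCTGAATGACGTCCTACACCCTTACCCAGACGGCTGGTGCCTGGCCGCTCGCAG. The template strand is its reverse complement (complement CACTACACAGGGGGTTCCTTAGCGTTGCAAGGTAGTGGACTTACTGCAGGATGTGGGAATGGGTCTGCCGACCACGGACCGGCGAGCGTC, then reverse).

5'-CTGCGAGCGGCCAGGCACCAGCCGTCTGGGTAAGGGTGTAGGACGTCATTCAGGTGATGGAACGTTGCGATTCCTTGGGGGACACATCAC-3'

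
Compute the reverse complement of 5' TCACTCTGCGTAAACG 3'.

Reading the sequence 3'→5' and pairing each base (A↔T, G↔C) gives the reverse complement directly.

5'-CGTTTACGCAGAGTGA-3'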